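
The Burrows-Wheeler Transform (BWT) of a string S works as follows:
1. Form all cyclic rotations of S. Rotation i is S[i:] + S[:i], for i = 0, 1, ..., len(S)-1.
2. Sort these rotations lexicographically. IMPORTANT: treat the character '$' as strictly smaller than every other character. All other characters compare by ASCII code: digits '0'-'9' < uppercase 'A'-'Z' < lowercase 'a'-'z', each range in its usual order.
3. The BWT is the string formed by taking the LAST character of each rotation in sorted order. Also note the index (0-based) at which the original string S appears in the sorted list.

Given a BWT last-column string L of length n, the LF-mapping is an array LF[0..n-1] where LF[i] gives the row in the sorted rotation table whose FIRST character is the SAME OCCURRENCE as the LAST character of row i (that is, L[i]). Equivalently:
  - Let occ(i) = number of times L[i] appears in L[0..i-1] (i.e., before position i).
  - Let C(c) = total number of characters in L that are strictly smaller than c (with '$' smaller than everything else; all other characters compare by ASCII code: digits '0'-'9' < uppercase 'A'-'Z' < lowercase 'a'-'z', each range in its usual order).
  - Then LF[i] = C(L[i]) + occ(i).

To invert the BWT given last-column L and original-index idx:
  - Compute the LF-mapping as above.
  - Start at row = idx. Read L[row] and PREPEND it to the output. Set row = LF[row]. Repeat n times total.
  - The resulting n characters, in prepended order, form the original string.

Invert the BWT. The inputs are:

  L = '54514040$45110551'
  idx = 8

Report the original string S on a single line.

Answer: 4014410501555415$

Derivation:
LF mapping: 12 8 13 4 9 1 10 2 0 11 14 5 6 3 15 16 7
Walk LF starting at row 8, prepending L[row]:
  step 1: row=8, L[8]='$', prepend. Next row=LF[8]=0
  step 2: row=0, L[0]='5', prepend. Next row=LF[0]=12
  step 3: row=12, L[12]='1', prepend. Next row=LF[12]=6
  step 4: row=6, L[6]='4', prepend. Next row=LF[6]=10
  step 5: row=10, L[10]='5', prepend. Next row=LF[10]=14
  step 6: row=14, L[14]='5', prepend. Next row=LF[14]=15
  step 7: row=15, L[15]='5', prepend. Next row=LF[15]=16
  step 8: row=16, L[16]='1', prepend. Next row=LF[16]=7
  step 9: row=7, L[7]='0', prepend. Next row=LF[7]=2
  step 10: row=2, L[2]='5', prepend. Next row=LF[2]=13
  step 11: row=13, L[13]='0', prepend. Next row=LF[13]=3
  step 12: row=3, L[3]='1', prepend. Next row=LF[3]=4
  step 13: row=4, L[4]='4', prepend. Next row=LF[4]=9
  step 14: row=9, L[9]='4', prepend. Next row=LF[9]=11
  step 15: row=11, L[11]='1', prepend. Next row=LF[11]=5
  step 16: row=5, L[5]='0', prepend. Next row=LF[5]=1
  step 17: row=1, L[1]='4', prepend. Next row=LF[1]=8
Reversed output: 4014410501555415$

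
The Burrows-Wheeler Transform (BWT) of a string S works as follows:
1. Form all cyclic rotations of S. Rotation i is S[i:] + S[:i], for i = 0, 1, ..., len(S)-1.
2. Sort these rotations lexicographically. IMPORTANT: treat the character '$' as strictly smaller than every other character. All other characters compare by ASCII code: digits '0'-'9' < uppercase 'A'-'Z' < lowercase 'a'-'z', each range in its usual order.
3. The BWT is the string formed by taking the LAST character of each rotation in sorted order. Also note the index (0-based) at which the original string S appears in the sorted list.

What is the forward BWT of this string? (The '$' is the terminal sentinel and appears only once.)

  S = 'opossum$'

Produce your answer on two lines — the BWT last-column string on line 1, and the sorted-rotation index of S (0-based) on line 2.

All 8 rotations (rotation i = S[i:]+S[:i]):
  rot[0] = opossum$
  rot[1] = possum$o
  rot[2] = ossum$op
  rot[3] = ssum$opo
  rot[4] = sum$opos
  rot[5] = um$oposs
  rot[6] = m$opossu
  rot[7] = $opossum
Sorted (with $ < everything):
  sorted[0] = $opossum  (last char: 'm')
  sorted[1] = m$opossu  (last char: 'u')
  sorted[2] = opossum$  (last char: '$')
  sorted[3] = ossum$op  (last char: 'p')
  sorted[4] = possum$o  (last char: 'o')
  sorted[5] = ssum$opo  (last char: 'o')
  sorted[6] = sum$opos  (last char: 's')
  sorted[7] = um$oposs  (last char: 's')
Last column: mu$pooss
Original string S is at sorted index 2

Answer: mu$pooss
2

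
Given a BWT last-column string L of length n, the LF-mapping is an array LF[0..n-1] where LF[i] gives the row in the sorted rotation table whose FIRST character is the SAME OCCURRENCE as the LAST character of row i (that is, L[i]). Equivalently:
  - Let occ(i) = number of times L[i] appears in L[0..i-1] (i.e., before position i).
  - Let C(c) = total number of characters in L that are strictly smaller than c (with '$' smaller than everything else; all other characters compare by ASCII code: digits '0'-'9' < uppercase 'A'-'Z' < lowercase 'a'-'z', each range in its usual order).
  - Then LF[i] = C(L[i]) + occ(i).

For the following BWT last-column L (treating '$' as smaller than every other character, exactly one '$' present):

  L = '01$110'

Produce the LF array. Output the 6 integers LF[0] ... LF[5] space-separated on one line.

Char counts: '$':1, '0':2, '1':3
C (first-col start): C('$')=0, C('0')=1, C('1')=3
L[0]='0': occ=0, LF[0]=C('0')+0=1+0=1
L[1]='1': occ=0, LF[1]=C('1')+0=3+0=3
L[2]='$': occ=0, LF[2]=C('$')+0=0+0=0
L[3]='1': occ=1, LF[3]=C('1')+1=3+1=4
L[4]='1': occ=2, LF[4]=C('1')+2=3+2=5
L[5]='0': occ=1, LF[5]=C('0')+1=1+1=2

Answer: 1 3 0 4 5 2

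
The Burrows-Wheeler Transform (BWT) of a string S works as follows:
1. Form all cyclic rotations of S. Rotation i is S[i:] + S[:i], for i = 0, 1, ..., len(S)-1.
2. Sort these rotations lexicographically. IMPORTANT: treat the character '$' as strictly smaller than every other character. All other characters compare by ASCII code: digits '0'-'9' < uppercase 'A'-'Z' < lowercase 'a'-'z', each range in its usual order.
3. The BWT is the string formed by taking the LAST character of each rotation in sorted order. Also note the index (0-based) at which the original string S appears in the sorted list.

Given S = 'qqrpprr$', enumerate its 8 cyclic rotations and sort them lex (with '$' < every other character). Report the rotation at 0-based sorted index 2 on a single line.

All 8 rotations (rotation i = S[i:]+S[:i]):
  rot[0] = qqrpprr$
  rot[1] = qrpprr$q
  rot[2] = rpprr$qq
  rot[3] = pprr$qqr
  rot[4] = prr$qqrp
  rot[5] = rr$qqrpp
  rot[6] = r$qqrppr
  rot[7] = $qqrpprr
Sorted (with $ < everything):
  sorted[0] = $qqrpprr
  sorted[1] = pprr$qqr
  sorted[2] = prr$qqrp
  sorted[3] = qqrpprr$
  sorted[4] = qrpprr$q
  sorted[5] = r$qqrppr
  sorted[6] = rpprr$qq
  sorted[7] = rr$qqrpp
sorted[2] = prr$qqrp

Answer: prr$qqrp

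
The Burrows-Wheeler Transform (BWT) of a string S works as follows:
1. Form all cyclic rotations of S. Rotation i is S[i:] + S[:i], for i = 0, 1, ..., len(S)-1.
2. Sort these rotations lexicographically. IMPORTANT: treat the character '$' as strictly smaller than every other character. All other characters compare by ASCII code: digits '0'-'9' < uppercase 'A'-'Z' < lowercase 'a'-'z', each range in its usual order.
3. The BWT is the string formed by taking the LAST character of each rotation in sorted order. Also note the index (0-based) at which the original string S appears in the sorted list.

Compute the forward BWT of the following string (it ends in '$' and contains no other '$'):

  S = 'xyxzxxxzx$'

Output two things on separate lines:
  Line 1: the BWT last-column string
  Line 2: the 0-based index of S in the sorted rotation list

All 10 rotations (rotation i = S[i:]+S[:i]):
  rot[0] = xyxzxxxzx$
  rot[1] = yxzxxxzx$x
  rot[2] = xzxxxzx$xy
  rot[3] = zxxxzx$xyx
  rot[4] = xxxzx$xyxz
  rot[5] = xxzx$xyxzx
  rot[6] = xzx$xyxzxx
  rot[7] = zx$xyxzxxx
  rot[8] = x$xyxzxxxz
  rot[9] = $xyxzxxxzx
Sorted (with $ < everything):
  sorted[0] = $xyxzxxxzx  (last char: 'x')
  sorted[1] = x$xyxzxxxz  (last char: 'z')
  sorted[2] = xxxzx$xyxz  (last char: 'z')
  sorted[3] = xxzx$xyxzx  (last char: 'x')
  sorted[4] = xyxzxxxzx$  (last char: '$')
  sorted[5] = xzx$xyxzxx  (last char: 'x')
  sorted[6] = xzxxxzx$xy  (last char: 'y')
  sorted[7] = yxzxxxzx$x  (last char: 'x')
  sorted[8] = zx$xyxzxxx  (last char: 'x')
  sorted[9] = zxxxzx$xyx  (last char: 'x')
Last column: xzzx$xyxxx
Original string S is at sorted index 4

Answer: xzzx$xyxxx
4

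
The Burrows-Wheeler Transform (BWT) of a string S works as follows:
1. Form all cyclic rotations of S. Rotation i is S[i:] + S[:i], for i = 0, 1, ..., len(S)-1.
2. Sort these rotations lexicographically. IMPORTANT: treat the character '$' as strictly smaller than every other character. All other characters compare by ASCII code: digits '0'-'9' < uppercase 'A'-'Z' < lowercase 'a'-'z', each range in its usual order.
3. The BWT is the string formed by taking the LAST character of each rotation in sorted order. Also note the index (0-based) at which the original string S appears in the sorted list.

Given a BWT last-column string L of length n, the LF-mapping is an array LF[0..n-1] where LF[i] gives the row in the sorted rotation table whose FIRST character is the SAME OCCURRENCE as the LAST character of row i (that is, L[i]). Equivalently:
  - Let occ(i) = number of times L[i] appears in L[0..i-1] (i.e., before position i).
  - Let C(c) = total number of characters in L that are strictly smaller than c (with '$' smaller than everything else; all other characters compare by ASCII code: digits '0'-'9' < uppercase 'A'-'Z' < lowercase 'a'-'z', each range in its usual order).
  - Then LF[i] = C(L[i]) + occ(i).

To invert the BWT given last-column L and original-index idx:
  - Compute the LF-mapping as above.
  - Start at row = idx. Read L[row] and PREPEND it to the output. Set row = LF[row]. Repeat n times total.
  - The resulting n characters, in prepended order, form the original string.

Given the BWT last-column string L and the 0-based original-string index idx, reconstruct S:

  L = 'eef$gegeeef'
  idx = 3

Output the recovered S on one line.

Answer: eefgegefee$

Derivation:
LF mapping: 1 2 7 0 9 3 10 4 5 6 8
Walk LF starting at row 3, prepending L[row]:
  step 1: row=3, L[3]='$', prepend. Next row=LF[3]=0
  step 2: row=0, L[0]='e', prepend. Next row=LF[0]=1
  step 3: row=1, L[1]='e', prepend. Next row=LF[1]=2
  step 4: row=2, L[2]='f', prepend. Next row=LF[2]=7
  step 5: row=7, L[7]='e', prepend. Next row=LF[7]=4
  step 6: row=4, L[4]='g', prepend. Next row=LF[4]=9
  step 7: row=9, L[9]='e', prepend. Next row=LF[9]=6
  step 8: row=6, L[6]='g', prepend. Next row=LF[6]=10
  step 9: row=10, L[10]='f', prepend. Next row=LF[10]=8
  step 10: row=8, L[8]='e', prepend. Next row=LF[8]=5
  step 11: row=5, L[5]='e', prepend. Next row=LF[5]=3
Reversed output: eefgegefee$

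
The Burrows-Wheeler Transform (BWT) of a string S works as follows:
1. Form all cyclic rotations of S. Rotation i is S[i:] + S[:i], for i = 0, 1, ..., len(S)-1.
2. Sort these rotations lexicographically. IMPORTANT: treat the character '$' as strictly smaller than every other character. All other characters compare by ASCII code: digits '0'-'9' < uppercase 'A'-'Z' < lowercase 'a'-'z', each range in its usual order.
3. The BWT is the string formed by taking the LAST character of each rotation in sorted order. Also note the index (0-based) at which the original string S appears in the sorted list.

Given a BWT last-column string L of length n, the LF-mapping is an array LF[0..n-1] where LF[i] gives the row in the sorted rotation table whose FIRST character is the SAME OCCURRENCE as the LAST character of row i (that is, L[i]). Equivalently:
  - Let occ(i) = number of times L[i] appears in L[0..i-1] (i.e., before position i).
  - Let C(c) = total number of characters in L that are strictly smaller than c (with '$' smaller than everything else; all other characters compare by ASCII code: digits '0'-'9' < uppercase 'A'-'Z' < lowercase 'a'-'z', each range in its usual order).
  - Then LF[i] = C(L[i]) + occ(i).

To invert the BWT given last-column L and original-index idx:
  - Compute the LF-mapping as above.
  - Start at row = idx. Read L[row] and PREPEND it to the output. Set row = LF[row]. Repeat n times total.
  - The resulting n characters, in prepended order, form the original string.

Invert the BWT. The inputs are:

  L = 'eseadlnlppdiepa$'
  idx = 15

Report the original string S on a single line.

Answer: saddlepineapple$

Derivation:
LF mapping: 5 15 6 1 3 9 11 10 12 13 4 8 7 14 2 0
Walk LF starting at row 15, prepending L[row]:
  step 1: row=15, L[15]='$', prepend. Next row=LF[15]=0
  step 2: row=0, L[0]='e', prepend. Next row=LF[0]=5
  step 3: row=5, L[5]='l', prepend. Next row=LF[5]=9
  step 4: row=9, L[9]='p', prepend. Next row=LF[9]=13
  step 5: row=13, L[13]='p', prepend. Next row=LF[13]=14
  step 6: row=14, L[14]='a', prepend. Next row=LF[14]=2
  step 7: row=2, L[2]='e', prepend. Next row=LF[2]=6
  step 8: row=6, L[6]='n', prepend. Next row=LF[6]=11
  step 9: row=11, L[11]='i', prepend. Next row=LF[11]=8
  step 10: row=8, L[8]='p', prepend. Next row=LF[8]=12
  step 11: row=12, L[12]='e', prepend. Next row=LF[12]=7
  step 12: row=7, L[7]='l', prepend. Next row=LF[7]=10
  step 13: row=10, L[10]='d', prepend. Next row=LF[10]=4
  step 14: row=4, L[4]='d', prepend. Next row=LF[4]=3
  step 15: row=3, L[3]='a', prepend. Next row=LF[3]=1
  step 16: row=1, L[1]='s', prepend. Next row=LF[1]=15
Reversed output: saddlepineapple$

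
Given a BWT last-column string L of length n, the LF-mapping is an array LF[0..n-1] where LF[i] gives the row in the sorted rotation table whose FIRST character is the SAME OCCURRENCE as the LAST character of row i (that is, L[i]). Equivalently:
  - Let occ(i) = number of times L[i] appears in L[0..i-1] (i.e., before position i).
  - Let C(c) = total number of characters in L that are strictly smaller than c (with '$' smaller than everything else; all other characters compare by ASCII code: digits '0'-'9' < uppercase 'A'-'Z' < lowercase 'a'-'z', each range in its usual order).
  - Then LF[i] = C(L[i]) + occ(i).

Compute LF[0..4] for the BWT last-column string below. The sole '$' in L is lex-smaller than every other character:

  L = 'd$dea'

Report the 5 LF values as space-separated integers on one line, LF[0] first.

Answer: 2 0 3 4 1

Derivation:
Char counts: '$':1, 'a':1, 'd':2, 'e':1
C (first-col start): C('$')=0, C('a')=1, C('d')=2, C('e')=4
L[0]='d': occ=0, LF[0]=C('d')+0=2+0=2
L[1]='$': occ=0, LF[1]=C('$')+0=0+0=0
L[2]='d': occ=1, LF[2]=C('d')+1=2+1=3
L[3]='e': occ=0, LF[3]=C('e')+0=4+0=4
L[4]='a': occ=0, LF[4]=C('a')+0=1+0=1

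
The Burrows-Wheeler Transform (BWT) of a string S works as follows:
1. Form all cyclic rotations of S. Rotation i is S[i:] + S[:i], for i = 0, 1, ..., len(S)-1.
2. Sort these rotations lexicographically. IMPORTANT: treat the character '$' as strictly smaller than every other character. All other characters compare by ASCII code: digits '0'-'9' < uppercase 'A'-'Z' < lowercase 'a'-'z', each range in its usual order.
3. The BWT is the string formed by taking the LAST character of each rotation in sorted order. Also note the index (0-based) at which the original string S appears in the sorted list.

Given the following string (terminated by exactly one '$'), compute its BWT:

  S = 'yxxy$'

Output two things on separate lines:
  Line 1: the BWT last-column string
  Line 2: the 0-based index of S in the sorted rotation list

All 5 rotations (rotation i = S[i:]+S[:i]):
  rot[0] = yxxy$
  rot[1] = xxy$y
  rot[2] = xy$yx
  rot[3] = y$yxx
  rot[4] = $yxxy
Sorted (with $ < everything):
  sorted[0] = $yxxy  (last char: 'y')
  sorted[1] = xxy$y  (last char: 'y')
  sorted[2] = xy$yx  (last char: 'x')
  sorted[3] = y$yxx  (last char: 'x')
  sorted[4] = yxxy$  (last char: '$')
Last column: yyxx$
Original string S is at sorted index 4

Answer: yyxx$
4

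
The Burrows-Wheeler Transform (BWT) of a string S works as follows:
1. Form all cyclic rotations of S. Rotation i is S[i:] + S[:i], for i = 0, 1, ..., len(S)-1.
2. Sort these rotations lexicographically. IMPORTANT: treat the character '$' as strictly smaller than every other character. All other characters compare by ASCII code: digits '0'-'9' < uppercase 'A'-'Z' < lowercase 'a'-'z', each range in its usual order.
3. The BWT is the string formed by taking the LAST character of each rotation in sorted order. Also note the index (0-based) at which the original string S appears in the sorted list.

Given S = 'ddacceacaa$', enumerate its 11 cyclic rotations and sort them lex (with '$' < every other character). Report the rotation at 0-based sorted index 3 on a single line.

All 11 rotations (rotation i = S[i:]+S[:i]):
  rot[0] = ddacceacaa$
  rot[1] = dacceacaa$d
  rot[2] = acceacaa$dd
  rot[3] = cceacaa$dda
  rot[4] = ceacaa$ddac
  rot[5] = eacaa$ddacc
  rot[6] = acaa$ddacce
  rot[7] = caa$ddaccea
  rot[8] = aa$ddacceac
  rot[9] = a$ddacceaca
  rot[10] = $ddacceacaa
Sorted (with $ < everything):
  sorted[0] = $ddacceacaa
  sorted[1] = a$ddacceaca
  sorted[2] = aa$ddacceac
  sorted[3] = acaa$ddacce
  sorted[4] = acceacaa$dd
  sorted[5] = caa$ddaccea
  sorted[6] = cceacaa$dda
  sorted[7] = ceacaa$ddac
  sorted[8] = dacceacaa$d
  sorted[9] = ddacceacaa$
  sorted[10] = eacaa$ddacc
sorted[3] = acaa$ddacce

Answer: acaa$ddacce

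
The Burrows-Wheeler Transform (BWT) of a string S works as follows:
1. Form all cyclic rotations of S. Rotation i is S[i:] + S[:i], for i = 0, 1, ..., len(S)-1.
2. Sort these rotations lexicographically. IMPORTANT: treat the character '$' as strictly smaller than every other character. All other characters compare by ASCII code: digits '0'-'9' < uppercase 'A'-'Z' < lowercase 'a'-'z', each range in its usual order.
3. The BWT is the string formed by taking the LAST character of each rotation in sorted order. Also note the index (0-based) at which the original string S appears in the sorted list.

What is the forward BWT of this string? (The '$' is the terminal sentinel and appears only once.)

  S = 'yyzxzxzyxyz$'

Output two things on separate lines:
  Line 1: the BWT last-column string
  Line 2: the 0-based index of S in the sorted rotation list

Answer: zyzzz$xyyyxx
5

Derivation:
All 12 rotations (rotation i = S[i:]+S[:i]):
  rot[0] = yyzxzxzyxyz$
  rot[1] = yzxzxzyxyz$y
  rot[2] = zxzxzyxyz$yy
  rot[3] = xzxzyxyz$yyz
  rot[4] = zxzyxyz$yyzx
  rot[5] = xzyxyz$yyzxz
  rot[6] = zyxyz$yyzxzx
  rot[7] = yxyz$yyzxzxz
  rot[8] = xyz$yyzxzxzy
  rot[9] = yz$yyzxzxzyx
  rot[10] = z$yyzxzxzyxy
  rot[11] = $yyzxzxzyxyz
Sorted (with $ < everything):
  sorted[0] = $yyzxzxzyxyz  (last char: 'z')
  sorted[1] = xyz$yyzxzxzy  (last char: 'y')
  sorted[2] = xzxzyxyz$yyz  (last char: 'z')
  sorted[3] = xzyxyz$yyzxz  (last char: 'z')
  sorted[4] = yxyz$yyzxzxz  (last char: 'z')
  sorted[5] = yyzxzxzyxyz$  (last char: '$')
  sorted[6] = yz$yyzxzxzyx  (last char: 'x')
  sorted[7] = yzxzxzyxyz$y  (last char: 'y')
  sorted[8] = z$yyzxzxzyxy  (last char: 'y')
  sorted[9] = zxzxzyxyz$yy  (last char: 'y')
  sorted[10] = zxzyxyz$yyzx  (last char: 'x')
  sorted[11] = zyxyz$yyzxzx  (last char: 'x')
Last column: zyzzz$xyyyxx
Original string S is at sorted index 5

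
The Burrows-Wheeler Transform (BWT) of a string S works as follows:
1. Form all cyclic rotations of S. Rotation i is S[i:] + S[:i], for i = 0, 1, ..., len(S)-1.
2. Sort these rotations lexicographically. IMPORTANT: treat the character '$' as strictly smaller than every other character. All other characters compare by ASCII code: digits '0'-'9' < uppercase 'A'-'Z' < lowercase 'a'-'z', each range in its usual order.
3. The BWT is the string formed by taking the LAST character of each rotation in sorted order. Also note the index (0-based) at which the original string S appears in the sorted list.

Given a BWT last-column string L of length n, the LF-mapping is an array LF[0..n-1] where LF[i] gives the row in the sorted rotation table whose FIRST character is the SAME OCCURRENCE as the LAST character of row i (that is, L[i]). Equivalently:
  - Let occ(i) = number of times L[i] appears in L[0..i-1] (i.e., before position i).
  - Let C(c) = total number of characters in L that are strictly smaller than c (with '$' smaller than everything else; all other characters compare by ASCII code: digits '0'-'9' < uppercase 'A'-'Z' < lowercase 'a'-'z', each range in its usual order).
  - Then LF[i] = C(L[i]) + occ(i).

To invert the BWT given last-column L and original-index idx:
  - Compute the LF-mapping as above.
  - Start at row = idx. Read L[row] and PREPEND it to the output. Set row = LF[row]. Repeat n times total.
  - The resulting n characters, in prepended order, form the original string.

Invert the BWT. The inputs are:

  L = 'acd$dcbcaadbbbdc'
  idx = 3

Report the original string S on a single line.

LF mapping: 1 8 12 0 13 9 4 10 2 3 14 5 6 7 15 11
Walk LF starting at row 3, prepending L[row]:
  step 1: row=3, L[3]='$', prepend. Next row=LF[3]=0
  step 2: row=0, L[0]='a', prepend. Next row=LF[0]=1
  step 3: row=1, L[1]='c', prepend. Next row=LF[1]=8
  step 4: row=8, L[8]='a', prepend. Next row=LF[8]=2
  step 5: row=2, L[2]='d', prepend. Next row=LF[2]=12
  step 6: row=12, L[12]='b', prepend. Next row=LF[12]=6
  step 7: row=6, L[6]='b', prepend. Next row=LF[6]=4
  step 8: row=4, L[4]='d', prepend. Next row=LF[4]=13
  step 9: row=13, L[13]='b', prepend. Next row=LF[13]=7
  step 10: row=7, L[7]='c', prepend. Next row=LF[7]=10
  step 11: row=10, L[10]='d', prepend. Next row=LF[10]=14
  step 12: row=14, L[14]='d', prepend. Next row=LF[14]=15
  step 13: row=15, L[15]='c', prepend. Next row=LF[15]=11
  step 14: row=11, L[11]='b', prepend. Next row=LF[11]=5
  step 15: row=5, L[5]='c', prepend. Next row=LF[5]=9
  step 16: row=9, L[9]='a', prepend. Next row=LF[9]=3
Reversed output: acbcddcbdbbdaca$

Answer: acbcddcbdbbdaca$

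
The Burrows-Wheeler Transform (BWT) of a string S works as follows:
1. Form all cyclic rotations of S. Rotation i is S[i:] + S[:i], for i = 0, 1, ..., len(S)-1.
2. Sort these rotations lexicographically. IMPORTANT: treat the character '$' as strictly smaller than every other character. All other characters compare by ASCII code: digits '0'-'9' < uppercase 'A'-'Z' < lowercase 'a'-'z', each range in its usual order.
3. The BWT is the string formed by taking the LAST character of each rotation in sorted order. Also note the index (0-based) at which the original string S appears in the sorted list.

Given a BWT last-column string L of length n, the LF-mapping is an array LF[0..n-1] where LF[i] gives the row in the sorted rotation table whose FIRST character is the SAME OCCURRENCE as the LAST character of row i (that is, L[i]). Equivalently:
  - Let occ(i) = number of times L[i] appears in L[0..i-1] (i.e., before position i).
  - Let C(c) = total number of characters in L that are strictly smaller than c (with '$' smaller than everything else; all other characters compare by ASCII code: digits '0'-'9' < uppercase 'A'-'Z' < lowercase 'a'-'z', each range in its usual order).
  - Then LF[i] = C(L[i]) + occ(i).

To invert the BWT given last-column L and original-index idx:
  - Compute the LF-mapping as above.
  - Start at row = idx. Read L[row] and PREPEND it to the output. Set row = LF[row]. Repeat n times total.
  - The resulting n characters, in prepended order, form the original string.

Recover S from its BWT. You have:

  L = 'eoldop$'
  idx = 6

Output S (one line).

Answer: poodle$

Derivation:
LF mapping: 2 4 3 1 5 6 0
Walk LF starting at row 6, prepending L[row]:
  step 1: row=6, L[6]='$', prepend. Next row=LF[6]=0
  step 2: row=0, L[0]='e', prepend. Next row=LF[0]=2
  step 3: row=2, L[2]='l', prepend. Next row=LF[2]=3
  step 4: row=3, L[3]='d', prepend. Next row=LF[3]=1
  step 5: row=1, L[1]='o', prepend. Next row=LF[1]=4
  step 6: row=4, L[4]='o', prepend. Next row=LF[4]=5
  step 7: row=5, L[5]='p', prepend. Next row=LF[5]=6
Reversed output: poodle$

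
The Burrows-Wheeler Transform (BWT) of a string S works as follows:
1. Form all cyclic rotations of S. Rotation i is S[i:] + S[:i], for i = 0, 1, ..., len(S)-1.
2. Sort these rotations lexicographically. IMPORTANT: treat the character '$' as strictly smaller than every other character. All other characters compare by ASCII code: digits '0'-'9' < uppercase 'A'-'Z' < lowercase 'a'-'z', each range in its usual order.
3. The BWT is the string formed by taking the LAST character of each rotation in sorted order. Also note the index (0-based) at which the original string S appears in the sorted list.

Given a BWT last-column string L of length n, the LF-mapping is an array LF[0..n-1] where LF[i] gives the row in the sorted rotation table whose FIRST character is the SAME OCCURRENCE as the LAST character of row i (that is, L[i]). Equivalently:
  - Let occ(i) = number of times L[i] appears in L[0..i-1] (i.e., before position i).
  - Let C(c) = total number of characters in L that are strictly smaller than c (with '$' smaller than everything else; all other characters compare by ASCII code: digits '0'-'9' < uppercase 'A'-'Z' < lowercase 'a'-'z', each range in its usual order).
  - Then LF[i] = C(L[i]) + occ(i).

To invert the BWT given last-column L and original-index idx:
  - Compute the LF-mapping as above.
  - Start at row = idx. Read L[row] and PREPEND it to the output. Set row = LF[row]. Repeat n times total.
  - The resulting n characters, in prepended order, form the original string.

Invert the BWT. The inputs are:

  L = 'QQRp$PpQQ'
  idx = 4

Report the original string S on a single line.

Answer: QpQPQpRQ$

Derivation:
LF mapping: 2 3 6 7 0 1 8 4 5
Walk LF starting at row 4, prepending L[row]:
  step 1: row=4, L[4]='$', prepend. Next row=LF[4]=0
  step 2: row=0, L[0]='Q', prepend. Next row=LF[0]=2
  step 3: row=2, L[2]='R', prepend. Next row=LF[2]=6
  step 4: row=6, L[6]='p', prepend. Next row=LF[6]=8
  step 5: row=8, L[8]='Q', prepend. Next row=LF[8]=5
  step 6: row=5, L[5]='P', prepend. Next row=LF[5]=1
  step 7: row=1, L[1]='Q', prepend. Next row=LF[1]=3
  step 8: row=3, L[3]='p', prepend. Next row=LF[3]=7
  step 9: row=7, L[7]='Q', prepend. Next row=LF[7]=4
Reversed output: QpQPQpRQ$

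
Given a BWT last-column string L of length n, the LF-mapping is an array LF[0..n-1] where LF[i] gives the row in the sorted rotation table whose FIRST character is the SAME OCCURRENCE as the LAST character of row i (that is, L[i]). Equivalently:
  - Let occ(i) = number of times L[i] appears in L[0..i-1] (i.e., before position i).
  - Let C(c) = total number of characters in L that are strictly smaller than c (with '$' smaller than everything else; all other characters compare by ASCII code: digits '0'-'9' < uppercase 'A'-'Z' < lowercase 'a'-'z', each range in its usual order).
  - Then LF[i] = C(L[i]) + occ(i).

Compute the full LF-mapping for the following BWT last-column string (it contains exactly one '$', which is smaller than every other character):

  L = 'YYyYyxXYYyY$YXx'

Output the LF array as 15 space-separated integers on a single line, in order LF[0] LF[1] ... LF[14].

Char counts: '$':1, 'X':2, 'Y':7, 'x':2, 'y':3
C (first-col start): C('$')=0, C('X')=1, C('Y')=3, C('x')=10, C('y')=12
L[0]='Y': occ=0, LF[0]=C('Y')+0=3+0=3
L[1]='Y': occ=1, LF[1]=C('Y')+1=3+1=4
L[2]='y': occ=0, LF[2]=C('y')+0=12+0=12
L[3]='Y': occ=2, LF[3]=C('Y')+2=3+2=5
L[4]='y': occ=1, LF[4]=C('y')+1=12+1=13
L[5]='x': occ=0, LF[5]=C('x')+0=10+0=10
L[6]='X': occ=0, LF[6]=C('X')+0=1+0=1
L[7]='Y': occ=3, LF[7]=C('Y')+3=3+3=6
L[8]='Y': occ=4, LF[8]=C('Y')+4=3+4=7
L[9]='y': occ=2, LF[9]=C('y')+2=12+2=14
L[10]='Y': occ=5, LF[10]=C('Y')+5=3+5=8
L[11]='$': occ=0, LF[11]=C('$')+0=0+0=0
L[12]='Y': occ=6, LF[12]=C('Y')+6=3+6=9
L[13]='X': occ=1, LF[13]=C('X')+1=1+1=2
L[14]='x': occ=1, LF[14]=C('x')+1=10+1=11

Answer: 3 4 12 5 13 10 1 6 7 14 8 0 9 2 11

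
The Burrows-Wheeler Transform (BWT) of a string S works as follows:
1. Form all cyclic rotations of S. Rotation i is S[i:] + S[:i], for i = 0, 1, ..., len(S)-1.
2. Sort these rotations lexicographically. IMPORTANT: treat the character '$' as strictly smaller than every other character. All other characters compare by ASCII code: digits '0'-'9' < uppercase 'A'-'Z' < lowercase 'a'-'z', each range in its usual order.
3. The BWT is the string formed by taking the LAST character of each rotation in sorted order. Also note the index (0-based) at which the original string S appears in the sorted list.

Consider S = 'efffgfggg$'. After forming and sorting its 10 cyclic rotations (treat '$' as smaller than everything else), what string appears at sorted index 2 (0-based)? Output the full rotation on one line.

All 10 rotations (rotation i = S[i:]+S[:i]):
  rot[0] = efffgfggg$
  rot[1] = fffgfggg$e
  rot[2] = ffgfggg$ef
  rot[3] = fgfggg$eff
  rot[4] = gfggg$efff
  rot[5] = fggg$efffg
  rot[6] = ggg$efffgf
  rot[7] = gg$efffgfg
  rot[8] = g$efffgfgg
  rot[9] = $efffgfggg
Sorted (with $ < everything):
  sorted[0] = $efffgfggg
  sorted[1] = efffgfggg$
  sorted[2] = fffgfggg$e
  sorted[3] = ffgfggg$ef
  sorted[4] = fgfggg$eff
  sorted[5] = fggg$efffg
  sorted[6] = g$efffgfgg
  sorted[7] = gfggg$efff
  sorted[8] = gg$efffgfg
  sorted[9] = ggg$efffgf
sorted[2] = fffgfggg$e

Answer: fffgfggg$e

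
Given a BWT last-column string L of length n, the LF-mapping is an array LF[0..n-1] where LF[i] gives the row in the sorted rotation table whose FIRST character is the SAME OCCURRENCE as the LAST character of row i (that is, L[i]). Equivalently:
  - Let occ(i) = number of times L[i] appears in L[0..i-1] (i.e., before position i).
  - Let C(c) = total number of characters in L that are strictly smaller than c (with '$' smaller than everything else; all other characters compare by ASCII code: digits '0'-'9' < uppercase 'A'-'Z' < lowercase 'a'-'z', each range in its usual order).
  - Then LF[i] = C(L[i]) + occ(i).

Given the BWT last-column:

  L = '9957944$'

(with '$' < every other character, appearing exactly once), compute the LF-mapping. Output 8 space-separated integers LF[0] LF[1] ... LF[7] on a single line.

Char counts: '$':1, '4':2, '5':1, '7':1, '9':3
C (first-col start): C('$')=0, C('4')=1, C('5')=3, C('7')=4, C('9')=5
L[0]='9': occ=0, LF[0]=C('9')+0=5+0=5
L[1]='9': occ=1, LF[1]=C('9')+1=5+1=6
L[2]='5': occ=0, LF[2]=C('5')+0=3+0=3
L[3]='7': occ=0, LF[3]=C('7')+0=4+0=4
L[4]='9': occ=2, LF[4]=C('9')+2=5+2=7
L[5]='4': occ=0, LF[5]=C('4')+0=1+0=1
L[6]='4': occ=1, LF[6]=C('4')+1=1+1=2
L[7]='$': occ=0, LF[7]=C('$')+0=0+0=0

Answer: 5 6 3 4 7 1 2 0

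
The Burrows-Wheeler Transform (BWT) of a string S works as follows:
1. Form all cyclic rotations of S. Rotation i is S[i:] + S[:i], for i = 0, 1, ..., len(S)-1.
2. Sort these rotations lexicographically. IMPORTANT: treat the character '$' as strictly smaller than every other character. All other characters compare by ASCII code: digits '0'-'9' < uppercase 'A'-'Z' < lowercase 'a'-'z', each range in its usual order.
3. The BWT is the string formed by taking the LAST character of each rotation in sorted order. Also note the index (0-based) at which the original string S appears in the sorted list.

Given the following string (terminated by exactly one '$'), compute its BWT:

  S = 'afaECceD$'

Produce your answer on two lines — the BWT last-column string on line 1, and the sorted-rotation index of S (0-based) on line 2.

All 9 rotations (rotation i = S[i:]+S[:i]):
  rot[0] = afaECceD$
  rot[1] = faECceD$a
  rot[2] = aECceD$af
  rot[3] = ECceD$afa
  rot[4] = CceD$afaE
  rot[5] = ceD$afaEC
  rot[6] = eD$afaECc
  rot[7] = D$afaECce
  rot[8] = $afaECceD
Sorted (with $ < everything):
  sorted[0] = $afaECceD  (last char: 'D')
  sorted[1] = CceD$afaE  (last char: 'E')
  sorted[2] = D$afaECce  (last char: 'e')
  sorted[3] = ECceD$afa  (last char: 'a')
  sorted[4] = aECceD$af  (last char: 'f')
  sorted[5] = afaECceD$  (last char: '$')
  sorted[6] = ceD$afaEC  (last char: 'C')
  sorted[7] = eD$afaECc  (last char: 'c')
  sorted[8] = faECceD$a  (last char: 'a')
Last column: DEeaf$Cca
Original string S is at sorted index 5

Answer: DEeaf$Cca
5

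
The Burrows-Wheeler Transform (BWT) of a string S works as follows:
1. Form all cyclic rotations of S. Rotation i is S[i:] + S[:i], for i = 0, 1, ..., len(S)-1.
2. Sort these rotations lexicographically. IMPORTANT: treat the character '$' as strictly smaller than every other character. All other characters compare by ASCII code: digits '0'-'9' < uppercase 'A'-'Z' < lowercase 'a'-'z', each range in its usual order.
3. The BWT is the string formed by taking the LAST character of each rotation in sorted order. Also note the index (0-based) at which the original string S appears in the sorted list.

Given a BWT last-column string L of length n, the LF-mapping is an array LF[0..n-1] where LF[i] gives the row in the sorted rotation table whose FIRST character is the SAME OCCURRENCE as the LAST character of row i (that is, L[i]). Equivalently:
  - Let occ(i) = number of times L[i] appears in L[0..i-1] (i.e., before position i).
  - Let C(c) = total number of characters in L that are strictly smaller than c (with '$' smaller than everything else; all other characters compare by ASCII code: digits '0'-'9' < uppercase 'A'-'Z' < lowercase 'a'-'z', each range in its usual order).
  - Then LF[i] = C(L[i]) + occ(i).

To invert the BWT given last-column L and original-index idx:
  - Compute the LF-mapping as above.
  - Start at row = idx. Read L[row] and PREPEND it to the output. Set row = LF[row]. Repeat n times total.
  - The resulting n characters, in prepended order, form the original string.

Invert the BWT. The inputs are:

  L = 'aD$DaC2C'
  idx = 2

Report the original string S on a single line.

Answer: CDCaD2a$

Derivation:
LF mapping: 6 4 0 5 7 2 1 3
Walk LF starting at row 2, prepending L[row]:
  step 1: row=2, L[2]='$', prepend. Next row=LF[2]=0
  step 2: row=0, L[0]='a', prepend. Next row=LF[0]=6
  step 3: row=6, L[6]='2', prepend. Next row=LF[6]=1
  step 4: row=1, L[1]='D', prepend. Next row=LF[1]=4
  step 5: row=4, L[4]='a', prepend. Next row=LF[4]=7
  step 6: row=7, L[7]='C', prepend. Next row=LF[7]=3
  step 7: row=3, L[3]='D', prepend. Next row=LF[3]=5
  step 8: row=5, L[5]='C', prepend. Next row=LF[5]=2
Reversed output: CDCaD2a$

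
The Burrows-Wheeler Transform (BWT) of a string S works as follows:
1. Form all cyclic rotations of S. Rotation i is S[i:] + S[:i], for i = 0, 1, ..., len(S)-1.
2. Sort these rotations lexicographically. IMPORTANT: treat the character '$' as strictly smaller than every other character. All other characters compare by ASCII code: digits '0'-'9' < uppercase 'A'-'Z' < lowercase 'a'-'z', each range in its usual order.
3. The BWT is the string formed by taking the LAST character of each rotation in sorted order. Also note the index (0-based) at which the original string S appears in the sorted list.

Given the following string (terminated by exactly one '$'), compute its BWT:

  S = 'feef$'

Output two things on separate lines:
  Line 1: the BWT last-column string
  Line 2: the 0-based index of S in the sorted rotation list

All 5 rotations (rotation i = S[i:]+S[:i]):
  rot[0] = feef$
  rot[1] = eef$f
  rot[2] = ef$fe
  rot[3] = f$fee
  rot[4] = $feef
Sorted (with $ < everything):
  sorted[0] = $feef  (last char: 'f')
  sorted[1] = eef$f  (last char: 'f')
  sorted[2] = ef$fe  (last char: 'e')
  sorted[3] = f$fee  (last char: 'e')
  sorted[4] = feef$  (last char: '$')
Last column: ffee$
Original string S is at sorted index 4

Answer: ffee$
4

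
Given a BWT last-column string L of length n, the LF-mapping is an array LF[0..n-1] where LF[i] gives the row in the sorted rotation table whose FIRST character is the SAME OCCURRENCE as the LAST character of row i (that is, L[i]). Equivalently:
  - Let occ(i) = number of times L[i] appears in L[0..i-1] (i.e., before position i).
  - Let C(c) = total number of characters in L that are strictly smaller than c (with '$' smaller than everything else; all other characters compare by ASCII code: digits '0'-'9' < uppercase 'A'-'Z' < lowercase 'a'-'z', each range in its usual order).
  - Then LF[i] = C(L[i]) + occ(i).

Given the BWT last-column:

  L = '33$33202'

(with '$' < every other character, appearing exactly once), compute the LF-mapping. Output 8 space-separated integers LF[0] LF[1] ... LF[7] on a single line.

Char counts: '$':1, '0':1, '2':2, '3':4
C (first-col start): C('$')=0, C('0')=1, C('2')=2, C('3')=4
L[0]='3': occ=0, LF[0]=C('3')+0=4+0=4
L[1]='3': occ=1, LF[1]=C('3')+1=4+1=5
L[2]='$': occ=0, LF[2]=C('$')+0=0+0=0
L[3]='3': occ=2, LF[3]=C('3')+2=4+2=6
L[4]='3': occ=3, LF[4]=C('3')+3=4+3=7
L[5]='2': occ=0, LF[5]=C('2')+0=2+0=2
L[6]='0': occ=0, LF[6]=C('0')+0=1+0=1
L[7]='2': occ=1, LF[7]=C('2')+1=2+1=3

Answer: 4 5 0 6 7 2 1 3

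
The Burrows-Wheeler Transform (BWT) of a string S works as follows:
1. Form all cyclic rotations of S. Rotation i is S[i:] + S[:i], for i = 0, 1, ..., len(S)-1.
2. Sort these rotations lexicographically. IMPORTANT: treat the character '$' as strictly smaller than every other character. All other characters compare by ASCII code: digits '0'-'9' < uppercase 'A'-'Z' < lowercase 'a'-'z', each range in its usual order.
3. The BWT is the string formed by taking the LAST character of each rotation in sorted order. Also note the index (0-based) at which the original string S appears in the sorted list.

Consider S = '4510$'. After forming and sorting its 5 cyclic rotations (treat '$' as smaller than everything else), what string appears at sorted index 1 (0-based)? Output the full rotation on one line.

All 5 rotations (rotation i = S[i:]+S[:i]):
  rot[0] = 4510$
  rot[1] = 510$4
  rot[2] = 10$45
  rot[3] = 0$451
  rot[4] = $4510
Sorted (with $ < everything):
  sorted[0] = $4510
  sorted[1] = 0$451
  sorted[2] = 10$45
  sorted[3] = 4510$
  sorted[4] = 510$4
sorted[1] = 0$451

Answer: 0$451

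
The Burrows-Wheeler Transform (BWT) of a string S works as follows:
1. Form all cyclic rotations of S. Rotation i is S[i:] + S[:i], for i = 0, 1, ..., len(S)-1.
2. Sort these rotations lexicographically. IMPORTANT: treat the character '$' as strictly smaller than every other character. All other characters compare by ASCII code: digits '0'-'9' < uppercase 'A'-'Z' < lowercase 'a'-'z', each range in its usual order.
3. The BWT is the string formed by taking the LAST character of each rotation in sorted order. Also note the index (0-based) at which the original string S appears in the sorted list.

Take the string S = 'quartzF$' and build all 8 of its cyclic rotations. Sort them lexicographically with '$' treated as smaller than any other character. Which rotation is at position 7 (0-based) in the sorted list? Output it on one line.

Answer: zF$quart

Derivation:
All 8 rotations (rotation i = S[i:]+S[:i]):
  rot[0] = quartzF$
  rot[1] = uartzF$q
  rot[2] = artzF$qu
  rot[3] = rtzF$qua
  rot[4] = tzF$quar
  rot[5] = zF$quart
  rot[6] = F$quartz
  rot[7] = $quartzF
Sorted (with $ < everything):
  sorted[0] = $quartzF
  sorted[1] = F$quartz
  sorted[2] = artzF$qu
  sorted[3] = quartzF$
  sorted[4] = rtzF$qua
  sorted[5] = tzF$quar
  sorted[6] = uartzF$q
  sorted[7] = zF$quart
sorted[7] = zF$quart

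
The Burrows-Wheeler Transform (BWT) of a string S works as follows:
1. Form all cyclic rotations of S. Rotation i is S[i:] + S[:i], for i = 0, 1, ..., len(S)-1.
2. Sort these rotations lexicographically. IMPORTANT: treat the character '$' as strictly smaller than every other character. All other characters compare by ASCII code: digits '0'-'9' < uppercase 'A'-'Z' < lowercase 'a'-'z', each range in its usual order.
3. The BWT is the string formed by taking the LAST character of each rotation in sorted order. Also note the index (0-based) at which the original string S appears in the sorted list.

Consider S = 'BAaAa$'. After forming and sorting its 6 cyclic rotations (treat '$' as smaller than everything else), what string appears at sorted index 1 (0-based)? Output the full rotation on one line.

Answer: Aa$BAa

Derivation:
All 6 rotations (rotation i = S[i:]+S[:i]):
  rot[0] = BAaAa$
  rot[1] = AaAa$B
  rot[2] = aAa$BA
  rot[3] = Aa$BAa
  rot[4] = a$BAaA
  rot[5] = $BAaAa
Sorted (with $ < everything):
  sorted[0] = $BAaAa
  sorted[1] = Aa$BAa
  sorted[2] = AaAa$B
  sorted[3] = BAaAa$
  sorted[4] = a$BAaA
  sorted[5] = aAa$BA
sorted[1] = Aa$BAa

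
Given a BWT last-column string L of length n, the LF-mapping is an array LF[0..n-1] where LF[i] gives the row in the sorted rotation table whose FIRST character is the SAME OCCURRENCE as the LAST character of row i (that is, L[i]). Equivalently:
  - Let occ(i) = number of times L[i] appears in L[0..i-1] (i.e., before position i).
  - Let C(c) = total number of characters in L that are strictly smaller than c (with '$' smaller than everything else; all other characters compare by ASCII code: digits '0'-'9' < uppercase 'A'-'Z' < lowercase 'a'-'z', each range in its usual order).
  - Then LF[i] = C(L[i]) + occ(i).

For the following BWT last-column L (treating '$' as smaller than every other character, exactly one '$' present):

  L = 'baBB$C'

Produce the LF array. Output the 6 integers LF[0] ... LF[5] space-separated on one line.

Answer: 5 4 1 2 0 3

Derivation:
Char counts: '$':1, 'B':2, 'C':1, 'a':1, 'b':1
C (first-col start): C('$')=0, C('B')=1, C('C')=3, C('a')=4, C('b')=5
L[0]='b': occ=0, LF[0]=C('b')+0=5+0=5
L[1]='a': occ=0, LF[1]=C('a')+0=4+0=4
L[2]='B': occ=0, LF[2]=C('B')+0=1+0=1
L[3]='B': occ=1, LF[3]=C('B')+1=1+1=2
L[4]='$': occ=0, LF[4]=C('$')+0=0+0=0
L[5]='C': occ=0, LF[5]=C('C')+0=3+0=3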